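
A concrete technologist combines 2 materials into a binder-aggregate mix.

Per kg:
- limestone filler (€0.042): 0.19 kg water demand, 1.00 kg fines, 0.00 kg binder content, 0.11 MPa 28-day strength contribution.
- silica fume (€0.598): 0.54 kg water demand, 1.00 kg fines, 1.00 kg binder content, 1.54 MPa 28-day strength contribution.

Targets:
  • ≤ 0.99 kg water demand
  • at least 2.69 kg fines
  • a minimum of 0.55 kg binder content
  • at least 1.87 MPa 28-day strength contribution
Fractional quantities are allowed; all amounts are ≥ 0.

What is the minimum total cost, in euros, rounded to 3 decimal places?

Set it up as a linear program. Let x1 = kg of limestone filler, x2 = kg of silica fume.
min 0.042x1 + 0.598x2 subject to:
  0.19x1 + 0.54x2 ≤ 0.99   (water demand)
  1x1 + 1x2 ≥ 2.69   (fines)
  1x2 ≥ 0.55   (binder content)
  0.11x1 + 1.54x2 ≥ 1.87   (28-day strength contribution)
  x1, x2 ≥ 0.
Both inputs are positive at the optimum. There the water demand and 28-day strength contribution constraints are tight.
So limestone filler = 2.208 kg, silica fume = 1.057 kg.
Hence cost = 0.042·2.208 + 0.598·1.057 = €0.72482.

€0.725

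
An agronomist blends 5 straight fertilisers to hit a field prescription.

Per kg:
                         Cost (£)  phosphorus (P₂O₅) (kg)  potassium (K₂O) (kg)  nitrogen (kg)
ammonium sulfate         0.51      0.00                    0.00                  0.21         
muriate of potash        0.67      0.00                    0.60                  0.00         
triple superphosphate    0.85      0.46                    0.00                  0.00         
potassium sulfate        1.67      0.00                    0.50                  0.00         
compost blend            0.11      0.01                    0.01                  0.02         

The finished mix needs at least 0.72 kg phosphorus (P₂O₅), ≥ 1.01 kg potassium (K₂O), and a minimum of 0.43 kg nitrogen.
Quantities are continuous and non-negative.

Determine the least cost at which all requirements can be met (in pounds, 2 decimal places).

Let x1 = kg of ammonium sulfate, x2 = kg of muriate of potash, x3 = kg of triple superphosphate, x4 = kg of potassium sulfate, x5 = kg of compost blend.
Minimize 0.51x1 + 0.67x2 + 0.85x3 + 1.67x4 + 0.11x5 subject to:
  0.46x3 + 0.01x5 ≥ 0.72   (phosphorus (P₂O₅))
  0.6x2 + 0.5x4 + 0.01x5 ≥ 1.01   (potassium (K₂O))
  0.21x1 + 0.02x5 ≥ 0.43   (nitrogen)
  x1, x2, x3, x4, x5 ≥ 0.
The cheapest feasible vertex uses only ammonium sulfate, muriate of potash, triple superphosphate; potassium sulfate, compost blend are not used. Binding constraints: phosphorus (P₂O₅), potassium (K₂O), nitrogen.
Optimal quantities: ammonium sulfate = 2.048 kg, muriate of potash = 1.683 kg, triple superphosphate = 1.565 kg.
Total cost: 0.51·2.048 + 0.67·1.683 + 0.85·1.565 = 3.5023.

£3.50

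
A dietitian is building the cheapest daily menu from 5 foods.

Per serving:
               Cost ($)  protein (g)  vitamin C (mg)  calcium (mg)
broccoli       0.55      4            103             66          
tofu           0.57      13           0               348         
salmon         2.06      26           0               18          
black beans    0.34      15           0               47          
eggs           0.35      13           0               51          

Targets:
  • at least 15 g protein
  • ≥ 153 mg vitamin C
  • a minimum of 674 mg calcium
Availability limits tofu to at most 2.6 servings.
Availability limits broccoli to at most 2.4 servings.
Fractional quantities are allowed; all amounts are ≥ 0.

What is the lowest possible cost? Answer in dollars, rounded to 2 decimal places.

$1.76

Set it up as a linear program. Let x1 = servings of broccoli, x2 = servings of tofu, x3 = servings of salmon, x4 = servings of black beans, x5 = servings of eggs.
min 0.55x1 + 0.57x2 + 2.06x3 + 0.34x4 + 0.35x5 s.t.:
  4x1 + 13x2 + 26x3 + 15x4 + 13x5 ≥ 15   (protein)
  103x1 ≥ 153   (vitamin C)
  66x1 + 348x2 + 18x3 + 47x4 + 51x5 ≥ 674   (calcium)
  x2 ≤ 2.6
  x1 ≤ 2.4
  x1, x2, x3, x4, x5 ≥ 0.
At the optimum only broccoli, tofu are positive (salmon, black beans, eggs = 0). The vitamin C and calcium requirements are met with equality.
Optimal quantities: broccoli = 1.485 servings, tofu = 1.655 servings.
Hence cost = 0.55·1.485 + 0.57·1.655 = $1.7601.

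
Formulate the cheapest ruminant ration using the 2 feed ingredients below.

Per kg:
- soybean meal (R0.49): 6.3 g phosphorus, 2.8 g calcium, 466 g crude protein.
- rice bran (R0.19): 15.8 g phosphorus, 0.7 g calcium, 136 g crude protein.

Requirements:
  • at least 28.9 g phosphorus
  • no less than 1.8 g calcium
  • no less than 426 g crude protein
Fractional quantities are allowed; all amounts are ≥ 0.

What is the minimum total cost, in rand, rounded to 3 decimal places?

R0.526

This is a linear program. Let x1 = kg of soybean meal, x2 = kg of rice bran.
Minimise 0.49x1 + 0.19x2 subject to:
  6.3x1 + 15.8x2 ≥ 28.9   (phosphorus)
  2.8x1 + 0.7x2 ≥ 1.8   (calcium)
  466x1 + 136x2 ≥ 426   (crude protein)
  x1, x2 ≥ 0.
Both inputs are positive at the optimum. The phosphorus and crude protein requirements are met with equality.
That vertex is x1 = 0.4304, x2 = 1.657.
Objective = 0.49·0.4304 + 0.19·1.657 = 0.52573.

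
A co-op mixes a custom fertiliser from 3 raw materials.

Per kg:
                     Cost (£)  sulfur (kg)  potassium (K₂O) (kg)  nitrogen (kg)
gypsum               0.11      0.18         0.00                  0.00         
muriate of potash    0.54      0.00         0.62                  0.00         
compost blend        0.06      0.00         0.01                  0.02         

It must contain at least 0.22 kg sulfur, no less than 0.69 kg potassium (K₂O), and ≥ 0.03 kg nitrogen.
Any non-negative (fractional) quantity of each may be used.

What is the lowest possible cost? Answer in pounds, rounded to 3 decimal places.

£0.812

This is a linear program. Let x1 = kg of gypsum, x2 = kg of muriate of potash, x3 = kg of compost blend.
min 0.11x1 + 0.54x2 + 0.06x3 subject to:
  0.18x1 ≥ 0.22   (sulfur)
  0.62x2 + 0.01x3 ≥ 0.69   (potassium (K₂O))
  0.02x3 ≥ 0.03   (nitrogen)
  x1, x2, x3 ≥ 0.
The optimal mix uses every input. The sulfur, potassium (K₂O), nitrogen requirements are met with equality.
That vertex is x1 = 1.222, x2 = 1.089, x3 = 1.5.
Objective = 0.11·1.222 + 0.54·1.089 + 0.06·1.5 = 0.81248.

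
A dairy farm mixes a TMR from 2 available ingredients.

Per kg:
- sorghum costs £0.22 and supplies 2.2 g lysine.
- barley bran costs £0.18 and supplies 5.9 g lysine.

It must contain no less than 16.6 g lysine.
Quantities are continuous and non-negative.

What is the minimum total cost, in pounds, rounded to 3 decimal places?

Let x1 = kg of sorghum, x2 = kg of barley bran.
min 0.22x1 + 0.18x2 s.t.:
  2.2x1 + 5.9x2 ≥ 16.6   (lysine)
  x1, x2 ≥ 0.
The cheapest feasible vertex uses only barley bran; sorghum is not used. The lysine requirement is met with equality.
Optimal quantities: barley bran = 2.8136 kg.
Objective = 0.18·2.8136 = 0.50645.

£0.506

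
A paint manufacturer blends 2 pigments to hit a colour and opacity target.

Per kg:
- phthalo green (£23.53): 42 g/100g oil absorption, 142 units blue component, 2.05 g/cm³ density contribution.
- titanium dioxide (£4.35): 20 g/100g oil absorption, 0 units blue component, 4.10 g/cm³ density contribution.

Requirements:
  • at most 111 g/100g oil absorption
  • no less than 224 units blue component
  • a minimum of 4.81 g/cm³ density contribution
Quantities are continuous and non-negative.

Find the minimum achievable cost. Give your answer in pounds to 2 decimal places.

Treat it as an LP. Let x1 = kg of phthalo green, x2 = kg of titanium dioxide.
Minimise 23.53x1 + 4.35x2 subject to:
  42x1 + 20x2 ≤ 111   (oil absorption)
  142x1 ≥ 224   (blue component)
  2.05x1 + 4.1x2 ≥ 4.81   (density contribution)
  x1, x2 ≥ 0.
Both inputs are positive at the optimum. The blue component and density contribution requirements are met with equality.
So phthalo green = 1.5775 kg, titanium dioxide = 0.38444 kg.
Hence cost = 23.53·1.5775 + 4.35·0.38444 = £38.7909.

£38.79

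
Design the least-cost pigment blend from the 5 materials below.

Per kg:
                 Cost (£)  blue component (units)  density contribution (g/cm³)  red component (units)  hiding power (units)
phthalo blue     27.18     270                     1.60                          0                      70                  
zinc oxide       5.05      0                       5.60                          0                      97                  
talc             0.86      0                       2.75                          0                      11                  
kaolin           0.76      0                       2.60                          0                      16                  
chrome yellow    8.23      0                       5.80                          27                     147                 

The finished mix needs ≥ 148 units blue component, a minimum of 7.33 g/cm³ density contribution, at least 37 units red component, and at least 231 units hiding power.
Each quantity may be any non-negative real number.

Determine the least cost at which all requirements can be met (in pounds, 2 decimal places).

Let x1 = kg of phthalo blue, x2 = kg of zinc oxide, x3 = kg of talc, x4 = kg of kaolin, x5 = kg of chrome yellow.
Minimise 27.18x1 + 5.05x2 + 0.86x3 + 0.76x4 + 8.23x5 s.t.:
  270x1 ≥ 148   (blue component)
  1.6x1 + 5.6x2 + 2.75x3 + 2.6x4 + 5.8x5 ≥ 7.33   (density contribution)
  27x5 ≥ 37   (red component)
  70x1 + 97x2 + 11x3 + 16x4 + 147x5 ≥ 231   (hiding power)
  x1, x2, x3, x4, x5 ≥ 0.
The optimal basis is {phthalo blue, chrome yellow}; zinc oxide, talc, kaolin drop out. The blue component and red component requirements are met with equality.
That vertex is x1 = 0.54815, x5 = 1.3704.
Cost = 27.18·0.54815 + 8.23·1.3704 = 26.1771.

£26.18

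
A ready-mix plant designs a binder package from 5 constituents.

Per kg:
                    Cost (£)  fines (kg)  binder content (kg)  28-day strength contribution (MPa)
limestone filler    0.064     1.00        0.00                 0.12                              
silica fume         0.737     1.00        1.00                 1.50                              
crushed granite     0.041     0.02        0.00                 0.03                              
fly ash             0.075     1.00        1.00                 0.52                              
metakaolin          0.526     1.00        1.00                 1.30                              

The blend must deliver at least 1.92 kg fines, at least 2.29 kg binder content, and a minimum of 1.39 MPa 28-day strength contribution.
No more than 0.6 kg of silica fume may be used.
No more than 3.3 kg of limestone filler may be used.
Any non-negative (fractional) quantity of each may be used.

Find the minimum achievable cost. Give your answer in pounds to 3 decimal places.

This is a linear program. Let x1 = kg of limestone filler, x2 = kg of silica fume, x3 = kg of crushed granite, x4 = kg of fly ash, x5 = kg of metakaolin.
Minimize 0.064x1 + 0.737x2 + 0.041x3 + 0.075x4 + 0.526x5 s.t.:
  1x1 + 1x2 + 0.02x3 + 1x4 + 1x5 ≥ 1.92   (fines)
  1x2 + 1x4 + 1x5 ≥ 2.29   (binder content)
  0.12x1 + 1.5x2 + 0.03x3 + 0.52x4 + 1.3x5 ≥ 1.39   (28-day strength contribution)
  x2 ≤ 0.6
  x1 ≤ 3.3
  x1, x2, x3, x4, x5 ≥ 0.
The optimal basis is {fly ash}; limestone filler, silica fume, crushed granite, metakaolin drop out. Binding constraint: 28-day strength contribution.
Solving gives x4 = 2.673.
Hence cost = 0.075·2.673 = £0.20048.

£0.200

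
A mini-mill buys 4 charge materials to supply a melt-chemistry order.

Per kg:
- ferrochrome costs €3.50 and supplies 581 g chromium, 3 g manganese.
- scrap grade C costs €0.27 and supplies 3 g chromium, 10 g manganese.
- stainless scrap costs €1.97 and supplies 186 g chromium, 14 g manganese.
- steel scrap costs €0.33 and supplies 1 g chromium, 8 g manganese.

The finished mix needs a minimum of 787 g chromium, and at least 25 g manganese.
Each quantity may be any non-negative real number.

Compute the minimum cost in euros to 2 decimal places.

Set it up as a linear program. Let x1 = kg of ferrochrome, x2 = kg of scrap grade C, x3 = kg of stainless scrap, x4 = kg of steel scrap.
min 3.5x1 + 0.27x2 + 1.97x3 + 0.33x4 subject to:
  581x1 + 3x2 + 186x3 + 1x4 ≥ 787   (chromium)
  3x1 + 10x2 + 14x3 + 8x4 ≥ 25   (manganese)
  x1, x2, x3, x4 ≥ 0.
The minimum-cost mix takes nothing from stainless scrap, steel scrap — only ferrochrome, scrap grade C. There the chromium and manganese constraints are tight.
That vertex is x1 = 1.344, x2 = 2.097.
Objective = 3.5·1.344 + 0.27·2.097 = 5.2702.

€5.27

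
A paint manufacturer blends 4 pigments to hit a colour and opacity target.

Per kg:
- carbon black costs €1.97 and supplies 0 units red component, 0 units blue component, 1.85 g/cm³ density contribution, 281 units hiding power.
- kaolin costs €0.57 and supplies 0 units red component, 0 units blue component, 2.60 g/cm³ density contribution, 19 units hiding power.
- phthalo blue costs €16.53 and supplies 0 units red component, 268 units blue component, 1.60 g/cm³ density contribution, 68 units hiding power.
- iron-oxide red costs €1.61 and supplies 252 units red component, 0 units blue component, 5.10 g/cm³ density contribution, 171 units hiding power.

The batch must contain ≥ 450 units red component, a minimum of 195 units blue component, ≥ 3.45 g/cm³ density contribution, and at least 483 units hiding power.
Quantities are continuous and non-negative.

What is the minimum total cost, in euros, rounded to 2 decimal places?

Let x1 = kg of carbon black, x2 = kg of kaolin, x3 = kg of phthalo blue, x4 = kg of iron-oxide red.
Minimize 1.97x1 + 0.57x2 + 16.53x3 + 1.61x4 with:
  252x4 ≥ 450   (red component)
  268x3 ≥ 195   (blue component)
  1.85x1 + 2.6x2 + 1.6x3 + 5.1x4 ≥ 3.45   (density contribution)
  281x1 + 19x2 + 68x3 + 171x4 ≥ 483   (hiding power)
  x1, x2, x3, x4 ≥ 0.
The cheapest feasible vertex uses only carbon black, phthalo blue, iron-oxide red; kaolin is not used. There the red component, blue component, hiding power constraints are tight.
That vertex is x1 = 0.4561, x3 = 0.7276, x4 = 1.786.
Objective = 1.97·0.4561 + 16.53·0.7276 + 1.61·1.786 = 15.8012.

€15.80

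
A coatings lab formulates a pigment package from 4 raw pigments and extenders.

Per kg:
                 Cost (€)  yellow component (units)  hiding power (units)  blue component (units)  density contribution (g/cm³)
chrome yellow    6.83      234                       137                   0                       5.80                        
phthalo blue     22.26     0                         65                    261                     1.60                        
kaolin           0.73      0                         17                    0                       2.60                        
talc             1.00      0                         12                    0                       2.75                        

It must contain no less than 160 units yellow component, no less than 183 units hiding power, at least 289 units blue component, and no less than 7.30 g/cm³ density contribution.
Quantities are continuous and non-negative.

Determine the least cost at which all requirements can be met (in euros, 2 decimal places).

€30.06

This is a linear program. Let x1 = kg of chrome yellow, x2 = kg of phthalo blue, x3 = kg of kaolin, x4 = kg of talc.
min 6.83x1 + 22.26x2 + 0.73x3 + 1x4 subject to:
  234x1 ≥ 160   (yellow component)
  137x1 + 65x2 + 17x3 + 12x4 ≥ 183   (hiding power)
  261x2 ≥ 289   (blue component)
  5.8x1 + 1.6x2 + 2.6x3 + 2.75x4 ≥ 7.3   (density contribution)
  x1, x2, x3, x4 ≥ 0.
At the optimum only chrome yellow, phthalo blue, kaolin are positive (talc = 0). There the yellow component, hiding power, blue component constraints are tight.
Optimal quantities: chrome yellow = 0.6838 kg, phthalo blue = 1.107 kg, kaolin = 1.021 kg.
Total cost: 6.83·0.6838 + 22.26·1.107 + 0.73·1.021 = 30.0575.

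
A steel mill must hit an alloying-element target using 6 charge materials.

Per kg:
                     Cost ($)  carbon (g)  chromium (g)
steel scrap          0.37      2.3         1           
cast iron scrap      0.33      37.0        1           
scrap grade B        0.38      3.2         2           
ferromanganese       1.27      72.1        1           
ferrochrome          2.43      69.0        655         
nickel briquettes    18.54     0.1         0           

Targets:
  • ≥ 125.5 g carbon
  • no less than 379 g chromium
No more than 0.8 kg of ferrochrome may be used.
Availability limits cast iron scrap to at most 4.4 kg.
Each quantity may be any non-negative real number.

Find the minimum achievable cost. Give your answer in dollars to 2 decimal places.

Let x1 = kg of steel scrap, x2 = kg of cast iron scrap, x3 = kg of scrap grade B, x4 = kg of ferromanganese, x5 = kg of ferrochrome, x6 = kg of nickel briquettes.
Minimise 0.37x1 + 0.33x2 + 0.38x3 + 1.27x4 + 2.43x5 + 18.54x6 s.t.:
  2.3x1 + 37x2 + 3.2x3 + 72.1x4 + 69x5 + 0.1x6 ≥ 125.5   (carbon)
  1x1 + 1x2 + 2x3 + 1x4 + 655x5 ≥ 379   (chromium)
  x5 ≤ 0.8
  x2 ≤ 4.4
  x1, x2, x3, x4, x5, x6 ≥ 0.
The minimum-cost mix takes nothing from steel scrap, scrap grade B, ferromanganese, nickel briquettes — only cast iron scrap, ferrochrome. There the carbon and chromium constraints are tight.
So cast iron scrap = 2.319 kg, ferrochrome = 0.5751 kg.
Total cost: 0.33·2.319 + 2.43·0.5751 = 2.1628.

$2.16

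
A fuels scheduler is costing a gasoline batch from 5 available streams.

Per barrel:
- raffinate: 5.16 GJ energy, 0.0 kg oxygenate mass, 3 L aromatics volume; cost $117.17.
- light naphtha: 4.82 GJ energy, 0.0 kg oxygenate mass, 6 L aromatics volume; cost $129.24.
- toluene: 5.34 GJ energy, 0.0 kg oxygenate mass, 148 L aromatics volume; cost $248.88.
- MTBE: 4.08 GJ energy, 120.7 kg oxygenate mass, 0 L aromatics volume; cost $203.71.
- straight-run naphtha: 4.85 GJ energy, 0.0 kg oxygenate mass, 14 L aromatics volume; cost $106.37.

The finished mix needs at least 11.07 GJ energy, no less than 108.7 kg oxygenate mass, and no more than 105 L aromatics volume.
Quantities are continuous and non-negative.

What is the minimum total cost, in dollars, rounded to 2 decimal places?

$345.66

Let x1 = barrels of raffinate, x2 = barrels of light naphtha, x3 = barrels of toluene, x4 = barrels of MTBE, x5 = barrels of straight-run naphtha.
Minimize 117.17x1 + 129.24x2 + 248.88x3 + 203.71x4 + 106.37x5 with:
  5.16x1 + 4.82x2 + 5.34x3 + 4.08x4 + 4.85x5 ≥ 11.07   (energy)
  120.7x4 ≥ 108.7   (oxygenate mass)
  3x1 + 6x2 + 148x3 + 14x5 ≤ 105   (aromatics volume)
  x1, x2, x3, x4, x5 ≥ 0.
At the optimum only MTBE, straight-run naphtha are positive (raffinate, light naphtha, toluene = 0). Binding constraints: energy and oxygenate mass.
That vertex is x4 = 0.90058, x5 = 1.5249.
Hence cost = 203.71·0.90058 + 106.37·1.5249 = $345.6608.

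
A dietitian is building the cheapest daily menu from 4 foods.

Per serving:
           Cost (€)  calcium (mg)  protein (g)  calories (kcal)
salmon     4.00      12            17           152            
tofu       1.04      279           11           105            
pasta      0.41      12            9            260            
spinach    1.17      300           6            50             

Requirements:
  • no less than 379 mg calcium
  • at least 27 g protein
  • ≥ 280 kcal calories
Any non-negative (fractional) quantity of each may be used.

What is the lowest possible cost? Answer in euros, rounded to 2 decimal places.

€1.93

Set it up as a linear program. Let x1 = servings of salmon, x2 = servings of tofu, x3 = servings of pasta, x4 = servings of spinach.
min 4x1 + 1.04x2 + 0.41x3 + 1.17x4 with:
  12x1 + 279x2 + 12x3 + 300x4 ≥ 379   (calcium)
  17x1 + 11x2 + 9x3 + 6x4 ≥ 27   (protein)
  152x1 + 105x2 + 260x3 + 50x4 ≥ 280   (calories)
  x1, x2, x3, x4 ≥ 0.
At the optimum only tofu, pasta are positive (salmon, spinach = 0). Binding constraints: calcium and protein.
That vertex is x2 = 1.298, x3 = 1.414.
Total cost: 1.04·1.298 + 0.41·1.414 = 1.9297.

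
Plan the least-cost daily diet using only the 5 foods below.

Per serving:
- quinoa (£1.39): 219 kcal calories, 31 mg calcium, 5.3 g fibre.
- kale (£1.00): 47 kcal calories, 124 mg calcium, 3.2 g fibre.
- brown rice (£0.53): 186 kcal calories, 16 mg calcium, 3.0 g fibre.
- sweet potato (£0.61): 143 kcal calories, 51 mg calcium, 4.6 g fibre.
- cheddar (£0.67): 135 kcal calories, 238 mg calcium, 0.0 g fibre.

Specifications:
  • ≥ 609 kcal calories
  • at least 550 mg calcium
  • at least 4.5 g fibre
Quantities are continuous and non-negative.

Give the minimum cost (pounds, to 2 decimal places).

Let x1 = servings of quinoa, x2 = servings of kale, x3 = servings of brown rice, x4 = servings of sweet potato, x5 = servings of cheddar.
Minimise 1.39x1 + 1x2 + 0.53x3 + 0.61x4 + 0.67x5 with:
  219x1 + 47x2 + 186x3 + 143x4 + 135x5 ≥ 609   (calories)
  31x1 + 124x2 + 16x3 + 51x4 + 238x5 ≥ 550   (calcium)
  5.3x1 + 3.2x2 + 3x3 + 4.6x4 ≥ 4.5   (fibre)
  x1, x2, x3, x4, x5 ≥ 0.
The minimum-cost mix takes nothing from quinoa, kale, sweet potato — only brown rice, cheddar. Binding constraints: calories and calcium.
Optimal quantities: brown rice = 1.679 servings, cheddar = 2.198 servings.
Cost = 0.53·1.679 + 0.67·2.198 = 2.3625.

£2.36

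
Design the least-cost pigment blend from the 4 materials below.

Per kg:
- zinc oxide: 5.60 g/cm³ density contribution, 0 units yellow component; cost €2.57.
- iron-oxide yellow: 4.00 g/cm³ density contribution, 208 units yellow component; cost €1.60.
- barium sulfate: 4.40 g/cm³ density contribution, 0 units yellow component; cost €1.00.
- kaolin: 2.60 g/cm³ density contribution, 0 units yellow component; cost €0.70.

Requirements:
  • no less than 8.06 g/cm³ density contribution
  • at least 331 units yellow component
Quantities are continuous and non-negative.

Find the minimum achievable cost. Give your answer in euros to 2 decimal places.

This is a linear program. Let x1 = kg of zinc oxide, x2 = kg of iron-oxide yellow, x3 = kg of barium sulfate, x4 = kg of kaolin.
Minimize 2.57x1 + 1.6x2 + 1x3 + 0.7x4 subject to:
  5.6x1 + 4x2 + 4.4x3 + 2.6x4 ≥ 8.06   (density contribution)
  208x2 ≥ 331   (yellow component)
  x1, x2, x3, x4 ≥ 0.
At the optimum only iron-oxide yellow, barium sulfate are positive (zinc oxide, kaolin = 0). The density contribution and yellow component requirements are met with equality.
Optimal quantities: iron-oxide yellow = 1.591 kg, barium sulfate = 0.3851 kg.
Cost = 1.6·1.591 + 1·0.3851 = 2.9307.

€2.93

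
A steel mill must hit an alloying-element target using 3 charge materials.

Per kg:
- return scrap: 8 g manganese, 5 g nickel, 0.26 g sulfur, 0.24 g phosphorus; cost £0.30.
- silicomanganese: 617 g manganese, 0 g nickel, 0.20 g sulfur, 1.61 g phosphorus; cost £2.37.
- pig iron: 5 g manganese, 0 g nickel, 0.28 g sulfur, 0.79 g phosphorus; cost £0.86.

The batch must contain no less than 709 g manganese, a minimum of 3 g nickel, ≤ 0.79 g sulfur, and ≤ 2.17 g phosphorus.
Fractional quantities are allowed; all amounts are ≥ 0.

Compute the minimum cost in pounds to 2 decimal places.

Set it up as a linear program. Let x1 = kg of return scrap, x2 = kg of silicomanganese, x3 = kg of pig iron.
Minimize 0.3x1 + 2.37x2 + 0.86x3 subject to:
  8x1 + 617x2 + 5x3 ≥ 709   (manganese)
  5x1 ≥ 3   (nickel)
  0.26x1 + 0.2x2 + 0.28x3 ≤ 0.79   (sulfur)
  0.24x1 + 1.61x2 + 0.79x3 ≤ 2.17   (phosphorus)
  x1, x2, x3 ≥ 0.
The optimal basis is {return scrap, silicomanganese}; pig iron drops out. The manganese and nickel requirements are met with equality.
Solving gives x1 = 0.6, x2 = 1.141.
Hence cost = 0.3·0.6 + 2.37·1.141 = £2.8842.

£2.88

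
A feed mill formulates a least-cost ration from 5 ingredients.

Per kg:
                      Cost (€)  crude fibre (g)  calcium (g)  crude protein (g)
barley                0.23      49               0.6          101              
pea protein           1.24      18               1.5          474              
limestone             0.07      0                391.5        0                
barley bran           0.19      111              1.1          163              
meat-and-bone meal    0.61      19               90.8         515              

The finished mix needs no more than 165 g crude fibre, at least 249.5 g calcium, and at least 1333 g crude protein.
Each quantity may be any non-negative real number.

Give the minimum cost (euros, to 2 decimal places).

Treat it as an LP. Let x1 = kg of barley, x2 = kg of pea protein, x3 = kg of limestone, x4 = kg of barley bran, x5 = kg of meat-and-bone meal.
Minimise 0.23x1 + 1.24x2 + 0.07x3 + 0.19x4 + 0.61x5 s.t.:
  49x1 + 18x2 + 111x4 + 19x5 ≤ 165   (crude fibre)
  0.6x1 + 1.5x2 + 391.5x3 + 1.1x4 + 90.8x5 ≥ 249.5   (calcium)
  101x1 + 474x2 + 163x4 + 515x5 ≥ 1333   (crude protein)
  x1, x2, x3, x4, x5 ≥ 0.
The minimum-cost mix takes nothing from barley, pea protein, barley bran — only limestone, meat-and-bone meal. There the calcium and crude protein constraints are tight.
That vertex is x3 = 0.03698, x5 = 2.588.
Hence cost = 0.07·0.03698 + 0.61·2.588 = €1.5813.

€1.58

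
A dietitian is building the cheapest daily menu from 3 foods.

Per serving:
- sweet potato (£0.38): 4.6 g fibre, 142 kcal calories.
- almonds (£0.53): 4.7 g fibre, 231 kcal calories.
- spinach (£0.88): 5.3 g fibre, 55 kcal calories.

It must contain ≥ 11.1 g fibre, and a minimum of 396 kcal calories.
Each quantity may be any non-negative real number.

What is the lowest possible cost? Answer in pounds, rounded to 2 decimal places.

£1.00

This is a linear program. Let x1 = servings of sweet potato, x2 = servings of almonds, x3 = servings of spinach.
min 0.38x1 + 0.53x2 + 0.88x3 with:
  4.6x1 + 4.7x2 + 5.3x3 ≥ 11.1   (fibre)
  142x1 + 231x2 + 55x3 ≥ 396   (calories)
  x1, x2, x3 ≥ 0.
The minimum-cost mix takes nothing from spinach — only sweet potato, almonds. There the fibre and calories constraints are tight.
Solving gives x1 = 1.7786, x2 = 0.62095.
Hence cost = 0.38·1.7786 + 0.53·0.62095 = £1.00497.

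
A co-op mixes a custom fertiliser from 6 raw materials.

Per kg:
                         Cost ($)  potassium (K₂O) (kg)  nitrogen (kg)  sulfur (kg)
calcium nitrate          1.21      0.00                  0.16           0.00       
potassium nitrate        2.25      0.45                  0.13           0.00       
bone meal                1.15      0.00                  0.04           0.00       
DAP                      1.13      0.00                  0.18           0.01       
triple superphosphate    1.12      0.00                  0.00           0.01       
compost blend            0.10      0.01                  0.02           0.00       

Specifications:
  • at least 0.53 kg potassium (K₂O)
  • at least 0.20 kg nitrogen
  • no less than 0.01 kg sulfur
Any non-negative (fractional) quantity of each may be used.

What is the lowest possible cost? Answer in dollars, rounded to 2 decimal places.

This is a linear program. Let x1 = kg of calcium nitrate, x2 = kg of potassium nitrate, x3 = kg of bone meal, x4 = kg of DAP, x5 = kg of triple superphosphate, x6 = kg of compost blend.
Minimize 1.21x1 + 2.25x2 + 1.15x3 + 1.13x4 + 1.12x5 + 0.1x6 subject to:
  0.45x2 + 0.01x6 ≥ 0.53   (potassium (K₂O))
  0.16x1 + 0.13x2 + 0.04x3 + 0.18x4 + 0.02x6 ≥ 0.2   (nitrogen)
  0.01x4 + 0.01x5 ≥ 0.01   (sulfur)
  x1, x2, x3, x4, x5, x6 ≥ 0.
The optimal basis is {potassium nitrate, DAP, triple superphosphate}; calcium nitrate, bone meal, compost blend drop out. Binding constraints: potassium (K₂O), nitrogen, sulfur.
So potassium nitrate = 1.178 kg, DAP = 0.2605 kg, triple superphosphate = 0.7395 kg.
Hence cost = 2.25·1.178 + 1.13·0.2605 + 1.12·0.7395 = $3.7731.

$3.77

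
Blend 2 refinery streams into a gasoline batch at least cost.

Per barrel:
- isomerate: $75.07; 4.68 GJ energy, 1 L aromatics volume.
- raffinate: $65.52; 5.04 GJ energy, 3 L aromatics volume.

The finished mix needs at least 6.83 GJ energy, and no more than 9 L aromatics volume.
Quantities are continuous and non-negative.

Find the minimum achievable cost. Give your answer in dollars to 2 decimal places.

$88.79

Let x1 = barrels of isomerate, x2 = barrels of raffinate.
Minimize 75.07x1 + 65.52x2 s.t.:
  4.68x1 + 5.04x2 ≥ 6.83   (energy)
  1x1 + 3x2 ≤ 9   (aromatics volume)
  x1, x2 ≥ 0.
At the optimum only raffinate is positive (isomerate = 0). Binding constraint: energy.
Solving gives x2 = 1.3552.
Cost = 65.52·1.3552 = 88.7927.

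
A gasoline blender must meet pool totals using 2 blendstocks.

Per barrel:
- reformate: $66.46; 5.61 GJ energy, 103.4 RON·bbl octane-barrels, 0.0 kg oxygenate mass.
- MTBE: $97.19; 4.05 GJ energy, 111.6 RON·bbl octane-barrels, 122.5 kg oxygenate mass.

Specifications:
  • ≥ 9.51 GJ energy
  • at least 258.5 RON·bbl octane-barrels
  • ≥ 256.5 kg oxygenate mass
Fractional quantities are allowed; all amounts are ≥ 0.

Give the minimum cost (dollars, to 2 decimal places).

$219.46

Let x1 = barrels of reformate, x2 = barrels of MTBE.
min 66.46x1 + 97.19x2 subject to:
  5.61x1 + 4.05x2 ≥ 9.51   (energy)
  103.4x1 + 111.6x2 ≥ 258.5   (octane-barrels)
  122.5x2 ≥ 256.5   (oxygenate mass)
  x1, x2 ≥ 0.
Both inputs are positive at the optimum. There the octane-barrels and oxygenate mass constraints are tight.
That vertex is x1 = 0.24007, x2 = 2.0939.
Total cost: 66.46·0.24007 + 97.19·2.0939 = 219.4612.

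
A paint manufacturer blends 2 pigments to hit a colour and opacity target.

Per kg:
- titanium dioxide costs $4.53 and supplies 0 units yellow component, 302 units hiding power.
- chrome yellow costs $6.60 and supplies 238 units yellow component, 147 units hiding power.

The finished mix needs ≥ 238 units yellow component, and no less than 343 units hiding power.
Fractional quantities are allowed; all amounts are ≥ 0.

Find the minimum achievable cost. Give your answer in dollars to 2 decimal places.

$9.54

Let x1 = kg of titanium dioxide, x2 = kg of chrome yellow.
min 4.53x1 + 6.6x2 with:
  238x2 ≥ 238   (yellow component)
  302x1 + 147x2 ≥ 343   (hiding power)
  x1, x2 ≥ 0.
Both inputs are positive at the optimum. Binding constraints: yellow component and hiding power.
That vertex is x1 = 0.649, x2 = 1.
Hence cost = 4.53·0.649 + 6.6·1 = $9.5400.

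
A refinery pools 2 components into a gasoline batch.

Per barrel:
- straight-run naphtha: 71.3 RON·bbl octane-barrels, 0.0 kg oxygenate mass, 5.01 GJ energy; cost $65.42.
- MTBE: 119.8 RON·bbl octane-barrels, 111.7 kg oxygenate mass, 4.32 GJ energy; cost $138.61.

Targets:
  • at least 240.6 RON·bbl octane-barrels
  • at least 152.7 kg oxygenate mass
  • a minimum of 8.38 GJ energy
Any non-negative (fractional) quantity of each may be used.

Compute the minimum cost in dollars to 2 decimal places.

$259.98

Let x1 = barrels of straight-run naphtha, x2 = barrels of MTBE.
Minimise 65.42x1 + 138.61x2 with:
  71.3x1 + 119.8x2 ≥ 240.6   (octane-barrels)
  111.7x2 ≥ 152.7   (oxygenate mass)
  5.01x1 + 4.32x2 ≥ 8.38   (energy)
  x1, x2 ≥ 0.
Both inputs are positive at the optimum. The octane-barrels and oxygenate mass requirements are met with equality.
So straight-run naphtha = 1.0775 barrels, MTBE = 1.3671 barrels.
Objective = 65.42·1.0775 + 138.61·1.3671 = 259.9838.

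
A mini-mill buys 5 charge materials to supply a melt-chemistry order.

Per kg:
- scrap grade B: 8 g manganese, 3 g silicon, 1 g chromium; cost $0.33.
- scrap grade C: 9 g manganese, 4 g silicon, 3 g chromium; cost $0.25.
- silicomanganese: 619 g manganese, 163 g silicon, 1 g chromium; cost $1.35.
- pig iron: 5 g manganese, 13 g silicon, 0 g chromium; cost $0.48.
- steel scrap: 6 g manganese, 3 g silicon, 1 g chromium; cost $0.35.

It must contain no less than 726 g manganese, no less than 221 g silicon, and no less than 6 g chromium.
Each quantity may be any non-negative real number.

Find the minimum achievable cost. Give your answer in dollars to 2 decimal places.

$2.17

Set it up as a linear program. Let x1 = kg of scrap grade B, x2 = kg of scrap grade C, x3 = kg of silicomanganese, x4 = kg of pig iron, x5 = kg of steel scrap.
Minimise 0.33x1 + 0.25x2 + 1.35x3 + 0.48x4 + 0.35x5 subject to:
  8x1 + 9x2 + 619x3 + 5x4 + 6x5 ≥ 726   (manganese)
  3x1 + 4x2 + 163x3 + 13x4 + 3x5 ≥ 221   (silicon)
  1x1 + 3x2 + 1x3 + 1x5 ≥ 6   (chromium)
  x1, x2, x3, x4, x5 ≥ 0.
The cheapest feasible vertex uses only scrap grade C, silicomanganese; scrap grade B, pig iron, steel scrap are not used. There the silicon and chromium constraints are tight.
Optimal quantities: scrap grade C = 1.561 kg, silicomanganese = 1.318 kg.
Objective = 0.25·1.561 + 1.35·1.318 = 2.1696.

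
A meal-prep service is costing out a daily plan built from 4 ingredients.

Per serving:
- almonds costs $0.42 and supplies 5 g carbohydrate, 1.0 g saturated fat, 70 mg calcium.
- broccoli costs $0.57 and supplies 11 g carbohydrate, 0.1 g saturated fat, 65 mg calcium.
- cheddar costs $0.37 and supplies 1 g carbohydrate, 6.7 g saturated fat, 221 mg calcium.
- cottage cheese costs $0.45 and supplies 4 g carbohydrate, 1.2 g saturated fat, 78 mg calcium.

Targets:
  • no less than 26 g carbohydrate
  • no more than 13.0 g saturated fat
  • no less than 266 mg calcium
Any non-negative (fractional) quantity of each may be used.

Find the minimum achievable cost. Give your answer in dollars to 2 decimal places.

This is a linear program. Let x1 = servings of almonds, x2 = servings of broccoli, x3 = servings of cheddar, x4 = servings of cottage cheese.
Minimize 0.42x1 + 0.57x2 + 0.37x3 + 0.45x4 s.t.:
  5x1 + 11x2 + 1x3 + 4x4 ≥ 26   (carbohydrate)
  1x1 + 0.1x2 + 6.7x3 + 1.2x4 ≤ 13   (saturated fat)
  70x1 + 65x2 + 221x3 + 78x4 ≥ 266   (calcium)
  x1, x2, x3, x4 ≥ 0.
The optimal basis is {broccoli, cheddar}; almonds, cottage cheese drop out. The carbohydrate and calcium requirements are met with equality.
That vertex is x2 = 2.316, x3 = 0.5224.
Cost = 0.57·2.316 + 0.37·0.5224 = 1.5134.

$1.51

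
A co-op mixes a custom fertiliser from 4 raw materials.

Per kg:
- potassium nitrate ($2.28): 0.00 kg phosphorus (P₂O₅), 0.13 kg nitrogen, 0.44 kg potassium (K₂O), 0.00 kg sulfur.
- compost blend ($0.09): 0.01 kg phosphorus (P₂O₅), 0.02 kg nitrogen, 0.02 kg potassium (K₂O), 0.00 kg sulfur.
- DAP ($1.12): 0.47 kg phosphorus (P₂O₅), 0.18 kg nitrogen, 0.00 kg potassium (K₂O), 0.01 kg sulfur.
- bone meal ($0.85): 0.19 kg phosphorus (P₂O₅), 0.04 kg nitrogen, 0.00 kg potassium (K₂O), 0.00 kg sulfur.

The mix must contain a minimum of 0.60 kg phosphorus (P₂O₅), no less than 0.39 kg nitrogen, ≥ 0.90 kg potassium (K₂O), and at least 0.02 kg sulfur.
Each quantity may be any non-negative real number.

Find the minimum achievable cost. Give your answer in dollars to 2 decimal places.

$6.29

This is a linear program. Let x1 = kg of potassium nitrate, x2 = kg of compost blend, x3 = kg of DAP, x4 = kg of bone meal.
Minimize 2.28x1 + 0.09x2 + 1.12x3 + 0.85x4 with:
  0.01x2 + 0.47x3 + 0.19x4 ≥ 0.6   (phosphorus (P₂O₅))
  0.13x1 + 0.02x2 + 0.18x3 + 0.04x4 ≥ 0.39   (nitrogen)
  0.44x1 + 0.02x2 ≥ 0.9   (potassium (K₂O))
  0.01x3 ≥ 0.02   (sulfur)
  x1, x2, x3, x4 ≥ 0.
The minimum-cost mix takes nothing from potassium nitrate, bone meal — only compost blend, DAP. Binding constraints: potassium (K₂O) and sulfur.
So compost blend = 45 kg, DAP = 2 kg.
Objective = 0.09·45 + 1.12·2 = 6.2900.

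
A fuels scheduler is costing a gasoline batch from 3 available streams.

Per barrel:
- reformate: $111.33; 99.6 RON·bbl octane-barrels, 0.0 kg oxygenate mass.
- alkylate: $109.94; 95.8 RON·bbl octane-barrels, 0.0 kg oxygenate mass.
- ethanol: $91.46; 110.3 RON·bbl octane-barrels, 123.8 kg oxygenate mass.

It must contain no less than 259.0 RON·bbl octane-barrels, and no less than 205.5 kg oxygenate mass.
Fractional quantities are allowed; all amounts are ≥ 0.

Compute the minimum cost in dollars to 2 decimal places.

$214.76

Let x1 = barrels of reformate, x2 = barrels of alkylate, x3 = barrels of ethanol.
Minimise 111.33x1 + 109.94x2 + 91.46x3 subject to:
  99.6x1 + 95.8x2 + 110.3x3 ≥ 259   (octane-barrels)
  123.8x3 ≥ 205.5   (oxygenate mass)
  x1, x2, x3 ≥ 0.
The minimum-cost mix takes nothing from reformate, alkylate — only ethanol. The octane-barrels requirement is met with equality.
That vertex is x3 = 2.3481.
Hence cost = 91.46·2.3481 = $214.7572.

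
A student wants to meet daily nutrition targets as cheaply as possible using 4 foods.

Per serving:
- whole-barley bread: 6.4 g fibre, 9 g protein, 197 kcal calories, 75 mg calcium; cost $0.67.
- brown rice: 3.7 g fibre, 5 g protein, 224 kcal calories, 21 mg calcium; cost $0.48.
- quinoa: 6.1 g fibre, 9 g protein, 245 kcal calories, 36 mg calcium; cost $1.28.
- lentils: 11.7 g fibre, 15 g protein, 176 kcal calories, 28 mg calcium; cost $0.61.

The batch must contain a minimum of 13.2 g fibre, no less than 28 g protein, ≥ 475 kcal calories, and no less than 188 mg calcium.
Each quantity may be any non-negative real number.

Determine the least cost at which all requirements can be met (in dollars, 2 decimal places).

This is a linear program. Let x1 = servings of whole-barley bread, x2 = servings of brown rice, x3 = servings of quinoa, x4 = servings of lentils.
Minimize 0.67x1 + 0.48x2 + 1.28x3 + 0.61x4 with:
  6.4x1 + 3.7x2 + 6.1x3 + 11.7x4 ≥ 13.2   (fibre)
  9x1 + 5x2 + 9x3 + 15x4 ≥ 28   (protein)
  197x1 + 224x2 + 245x3 + 176x4 ≥ 475   (calories)
  75x1 + 21x2 + 36x3 + 28x4 ≥ 188   (calcium)
  x1, x2, x3, x4 ≥ 0.
At the optimum only whole-barley bread, lentils are positive (brown rice, quinoa = 0). Binding constraints: protein and calcium.
So whole-barley bread = 2.332 servings, lentils = 0.4674 servings.
Cost = 0.67·2.332 + 0.61·0.4674 = 1.8476.

$1.85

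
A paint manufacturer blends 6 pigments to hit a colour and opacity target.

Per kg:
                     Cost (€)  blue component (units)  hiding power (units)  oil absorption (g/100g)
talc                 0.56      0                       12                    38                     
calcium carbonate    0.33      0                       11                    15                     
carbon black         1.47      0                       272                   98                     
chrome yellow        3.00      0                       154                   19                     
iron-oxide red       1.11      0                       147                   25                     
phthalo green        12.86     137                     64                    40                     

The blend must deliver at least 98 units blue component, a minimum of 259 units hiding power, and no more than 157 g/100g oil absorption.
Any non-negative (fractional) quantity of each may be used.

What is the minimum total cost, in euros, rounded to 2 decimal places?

€10.35

Treat it as an LP. Let x1 = kg of talc, x2 = kg of calcium carbonate, x3 = kg of carbon black, x4 = kg of chrome yellow, x5 = kg of iron-oxide red, x6 = kg of phthalo green.
min 0.56x1 + 0.33x2 + 1.47x3 + 3x4 + 1.11x5 + 12.86x6 subject to:
  137x6 ≥ 98   (blue component)
  12x1 + 11x2 + 272x3 + 154x4 + 147x5 + 64x6 ≥ 259   (hiding power)
  38x1 + 15x2 + 98x3 + 19x4 + 25x5 + 40x6 ≤ 157   (oil absorption)
  x1, x2, x3, x4, x5, x6 ≥ 0.
The optimal basis is {carbon black, phthalo green}; talc, calcium carbonate, chrome yellow, iron-oxide red drop out. The blue component and hiding power requirements are met with equality.
Optimal quantities: carbon black = 0.7839 kg, phthalo green = 0.7153 kg.
Objective = 1.47·0.7839 + 12.86·0.7153 = 10.3511.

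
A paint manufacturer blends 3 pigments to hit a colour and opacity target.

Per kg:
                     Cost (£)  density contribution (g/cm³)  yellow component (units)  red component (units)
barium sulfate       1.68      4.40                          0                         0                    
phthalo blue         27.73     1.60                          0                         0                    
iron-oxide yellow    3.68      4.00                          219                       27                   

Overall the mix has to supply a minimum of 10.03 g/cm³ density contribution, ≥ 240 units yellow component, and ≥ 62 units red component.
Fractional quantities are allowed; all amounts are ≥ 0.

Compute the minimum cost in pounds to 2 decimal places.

This is a linear program. Let x1 = kg of barium sulfate, x2 = kg of phthalo blue, x3 = kg of iron-oxide yellow.
Minimize 1.68x1 + 27.73x2 + 3.68x3 subject to:
  4.4x1 + 1.6x2 + 4x3 ≥ 10.03   (density contribution)
  219x3 ≥ 240   (yellow component)
  27x3 ≥ 62   (red component)
  x1, x2, x3 ≥ 0.
The optimal basis is {barium sulfate, iron-oxide yellow}; phthalo blue drops out. Binding constraints: density contribution and red component.
Solving gives x1 = 0.192, x3 = 2.296.
Objective = 1.68·0.192 + 3.68·2.296 = 8.7718.

£8.77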